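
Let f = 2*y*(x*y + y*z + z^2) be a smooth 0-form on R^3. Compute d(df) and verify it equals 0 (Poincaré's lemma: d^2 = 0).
d(df) = 0

Step 1: df = sum_i (∂f/∂x_i) dx_i = (2*y^2) dx + (4*x*y + 4*y*z + 2*z^2) dy + (2*y*(y + 2*z)) dz.
Step 2: Apply d again. Using the 1-form formula, the coefficient of dx ∧ dy in d(df) is ∂^2 f/∂x ∂y - ∂^2 f/∂y ∂x = (4*y) - (4*y) = 0 (equality of mixed partials for smooth f).
Similarly for dx ∧ dz and dy ∧ dz — all coefficients vanish. So d(df) = 0.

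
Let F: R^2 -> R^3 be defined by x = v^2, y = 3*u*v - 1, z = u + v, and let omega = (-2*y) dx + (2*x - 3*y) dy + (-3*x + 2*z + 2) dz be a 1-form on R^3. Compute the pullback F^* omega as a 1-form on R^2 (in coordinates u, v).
F^* omega = (-27*u*v^2 + 2*u + 6*v^3 - 3*v^2 + 11*v + 2) du + (-27*u^2*v - 6*u*v^2 + 11*u - 3*v^2 + 6*v + 2) dv

Using F^*(f dg) = (f ∘ F) d(g ∘ F), substitute each coordinate x_i by F_i(u, v) in f_i, and replace dx_i by d F_i = (∂F_i/∂u) du + (∂F_i/∂v) dv.
  For the x component: f_1(F) = -6*u*v + 2; d F_1 = (0) du + (2*v) dv
  For the y component: f_2(F) = -9*u*v + 2*v^2 + 3; d F_2 = (3*v) du + (3*u) dv
  For the z component: f_3(F) = 2*u - 3*v^2 + 2*v + 2; d F_3 = (1) du + (1) dv
Combining and collecting du, dv coefficients:
  coeff of du: -27*u*v^2 + 2*u + 6*v^3 - 3*v^2 + 11*v + 2
  coeff of dv: -27*u^2*v - 6*u*v^2 + 11*u - 3*v^2 + 6*v + 2
F^* omega = (-27*u*v^2 + 2*u + 6*v^3 - 3*v^2 + 11*v + 2) du + (-27*u^2*v - 6*u*v^2 + 11*u - 3*v^2 + 6*v + 2) dv.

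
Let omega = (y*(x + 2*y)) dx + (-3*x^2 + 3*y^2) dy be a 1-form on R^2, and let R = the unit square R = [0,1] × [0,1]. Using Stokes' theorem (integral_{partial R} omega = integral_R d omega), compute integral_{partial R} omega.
integral_(partial R) omega = -11/2

Stokes: integral_partial_R omega = integral_R d omega with d omega = (∂Q/∂x - ∂P/∂y) dx ∧ dy.
  ∂Q/∂x = -6*x
  ∂P/∂y = x + 4*y
  integrand = ∂Q/∂x - ∂P/∂y = -7*x - 4*y.
Integrating over R: integral_0^1 integral_0^1 (-7*x - 4*y) dx dy = -11/2.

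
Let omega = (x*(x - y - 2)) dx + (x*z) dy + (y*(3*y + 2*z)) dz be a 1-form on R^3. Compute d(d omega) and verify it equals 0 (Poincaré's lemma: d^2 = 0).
d(d omega) = 0

Step 1: d omega = sum_{i<j} (∂f_j/∂x_i - ∂f_i/∂x_j) dx_i ∧ dx_j:
  coeff of dx ∧ dy: x + z
  coeff of dx ∧ dz: 0
  coeff of dy ∧ dz: -x + 6*y + 2*z
Step 2: Apply d again to each 2-form coefficient. The only possible 3-form in R^3 is dx ∧ dy ∧ dz, with coefficient
  ∂(coeff of dy∧dz)/∂x - ∂(coeff of dx∧dz)/∂y + ∂(coeff of dx∧dy)/∂z
  = ∂/∂x (-x + 6*y + 2*z) - ∂/∂y (0) + ∂/∂z (x + z).
Each of these terms simplifies to sums of mixed partials that cancel in pairs. The result is 0 (by equality of mixed partials for smooth functions — Schwarz / Clairaut).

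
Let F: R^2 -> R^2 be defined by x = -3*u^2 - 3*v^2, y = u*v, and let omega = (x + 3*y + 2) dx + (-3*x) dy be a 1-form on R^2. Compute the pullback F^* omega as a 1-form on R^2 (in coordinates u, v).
F^* omega = (18*u^3 - 9*u^2*v + 18*u*v^2 - 12*u + 9*v^3) du + (9*u^3 + 18*u^2*v - 9*u*v^2 + 18*v^3 - 12*v) dv

Using F^*(f dg) = (f ∘ F) d(g ∘ F), substitute each coordinate x_i by F_i(u, v) in f_i, and replace dx_i by d F_i = (∂F_i/∂u) du + (∂F_i/∂v) dv.
  For the x component: f_1(F) = -3*u^2 + 3*u*v - 3*v^2 + 2; d F_1 = (-6*u) du + (-6*v) dv
  For the y component: f_2(F) = 9*u^2 + 9*v^2; d F_2 = (v) du + (u) dv
Combining and collecting du, dv coefficients:
  coeff of du: 18*u^3 - 9*u^2*v + 18*u*v^2 - 12*u + 9*v^3
  coeff of dv: 9*u^3 + 18*u^2*v - 9*u*v^2 + 18*v^3 - 12*v
F^* omega = (18*u^3 - 9*u^2*v + 18*u*v^2 - 12*u + 9*v^3) du + (9*u^3 + 18*u^2*v - 9*u*v^2 + 18*v^3 - 12*v) dv.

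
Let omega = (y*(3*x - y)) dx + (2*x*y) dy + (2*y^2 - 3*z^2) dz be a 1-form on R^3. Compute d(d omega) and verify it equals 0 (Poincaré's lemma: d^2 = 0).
d(d omega) = 0

Step 1: d omega = sum_{i<j} (∂f_j/∂x_i - ∂f_i/∂x_j) dx_i ∧ dx_j:
  coeff of dx ∧ dy: -3*x + 4*y
  coeff of dx ∧ dz: 0
  coeff of dy ∧ dz: 4*y
Step 2: Apply d again to each 2-form coefficient. The only possible 3-form in R^3 is dx ∧ dy ∧ dz, with coefficient
  ∂(coeff of dy∧dz)/∂x - ∂(coeff of dx∧dz)/∂y + ∂(coeff of dx∧dy)/∂z
  = ∂/∂x (4*y) - ∂/∂y (0) + ∂/∂z (-3*x + 4*y).
Each of these terms simplifies to sums of mixed partials that cancel in pairs. The result is 0 (by equality of mixed partials for smooth functions — Schwarz / Clairaut).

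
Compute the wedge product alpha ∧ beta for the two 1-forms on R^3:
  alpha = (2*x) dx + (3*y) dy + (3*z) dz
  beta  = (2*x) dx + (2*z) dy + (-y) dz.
alpha ∧ beta = (2*x*(-3*y + 2*z)) dx ∧ dy + (-2*x*(y + 3*z)) dx ∧ dz + (-3*y^2 - 6*z^2) dy ∧ dz

Distribute the wedge, using dx_i ∧ dx_j = -dx_j ∧ dx_i and dx_i ∧ dx_i = 0. For each pair (i, j) with i < j, the coefficient of dx_i ∧ dx_j in alpha ∧ beta is (alpha_i * beta_j - alpha_j * beta_i). Collecting: alpha ∧ beta = (2*x*(-3*y + 2*z)) dx ∧ dy + (-2*x*(y + 3*z)) dx ∧ dz + (-3*y^2 - 6*z^2) dy ∧ dz.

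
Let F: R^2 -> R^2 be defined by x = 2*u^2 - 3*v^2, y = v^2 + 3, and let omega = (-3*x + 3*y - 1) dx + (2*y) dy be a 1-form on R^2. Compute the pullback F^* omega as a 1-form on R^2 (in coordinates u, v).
F^* omega = (8*u*(-3*u^2 + 6*v^2 + 4)) du + (4*v*(9*u^2 - 17*v^2 - 9)) dv

Using F^*(f dg) = (f ∘ F) d(g ∘ F), substitute each coordinate x_i by F_i(u, v) in f_i, and replace dx_i by d F_i = (∂F_i/∂u) du + (∂F_i/∂v) dv.
  For the x component: f_1(F) = -6*u^2 + 12*v^2 + 8; d F_1 = (4*u) du + (-6*v) dv
  For the y component: f_2(F) = 2*v^2 + 6; d F_2 = (0) du + (2*v) dv
Combining and collecting du, dv coefficients:
  coeff of du: 8*u*(-3*u^2 + 6*v^2 + 4)
  coeff of dv: 4*v*(9*u^2 - 17*v^2 - 9)
F^* omega = (8*u*(-3*u^2 + 6*v^2 + 4)) du + (4*v*(9*u^2 - 17*v^2 - 9)) dv.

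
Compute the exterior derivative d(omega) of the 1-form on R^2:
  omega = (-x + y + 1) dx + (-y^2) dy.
d(omega) = (-1) dx ∧ dy

For a 1-form omega = sum_i f_i dx_i, the exterior derivative is
  d(omega) = sum_{i < j} (∂f_j/∂x_i - ∂f_i/∂x_j) dx_i ∧ dx_j.
  coefficient of dx ∧ dy: ∂f_2/∂x - ∂f_1/∂y = ∂(-y^2)/∂x - ∂(-x + y + 1)/∂y = -1
Assembling: d(omega) = (-1) dx ∧ dy.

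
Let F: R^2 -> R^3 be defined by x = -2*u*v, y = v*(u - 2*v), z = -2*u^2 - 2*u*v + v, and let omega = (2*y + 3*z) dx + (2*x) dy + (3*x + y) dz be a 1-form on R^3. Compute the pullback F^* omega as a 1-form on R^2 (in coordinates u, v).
F^* omega = (2*v*(16*u^2 + 11*u*v + 6*v^2 - 3*v)) du + (12*u^3 + 14*u^2*v + 28*u*v^2 - 11*u*v - 2*v^2) dv

Using F^*(f dg) = (f ∘ F) d(g ∘ F), substitute each coordinate x_i by F_i(u, v) in f_i, and replace dx_i by d F_i = (∂F_i/∂u) du + (∂F_i/∂v) dv.
  For the x component: f_1(F) = -6*u^2 - 4*u*v - 4*v^2 + 3*v; d F_1 = (-2*v) du + (-2*u) dv
  For the y component: f_2(F) = -4*u*v; d F_2 = (v) du + (u - 4*v) dv
  For the z component: f_3(F) = v*(-5*u - 2*v); d F_3 = (-4*u - 2*v) du + (1 - 2*u) dv
Combining and collecting du, dv coefficients:
  coeff of du: 2*v*(16*u^2 + 11*u*v + 6*v^2 - 3*v)
  coeff of dv: 12*u^3 + 14*u^2*v + 28*u*v^2 - 11*u*v - 2*v^2
F^* omega = (2*v*(16*u^2 + 11*u*v + 6*v^2 - 3*v)) du + (12*u^3 + 14*u^2*v + 28*u*v^2 - 11*u*v - 2*v^2) dv.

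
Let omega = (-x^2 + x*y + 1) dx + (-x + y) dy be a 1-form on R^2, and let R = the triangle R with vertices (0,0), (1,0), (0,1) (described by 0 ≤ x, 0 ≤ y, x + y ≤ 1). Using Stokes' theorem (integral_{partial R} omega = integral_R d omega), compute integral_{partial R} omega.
integral_(partial R) omega = -2/3

Stokes: integral_partial_R omega = integral_R d omega with d omega = (∂Q/∂x - ∂P/∂y) dx ∧ dy.
  ∂Q/∂x = -1
  ∂P/∂y = x
  integrand = ∂Q/∂x - ∂P/∂y = -x - 1.
Integrating over R: integral_0^1 integral_0^{1-x} (-x - 1) dy dx = -2/3.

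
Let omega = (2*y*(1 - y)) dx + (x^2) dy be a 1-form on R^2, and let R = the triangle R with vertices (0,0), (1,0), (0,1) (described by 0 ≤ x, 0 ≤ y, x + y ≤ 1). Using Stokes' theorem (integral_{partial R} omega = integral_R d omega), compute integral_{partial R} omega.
integral_(partial R) omega = 0

Stokes: integral_partial_R omega = integral_R d omega with d omega = (∂Q/∂x - ∂P/∂y) dx ∧ dy.
  ∂Q/∂x = 2*x
  ∂P/∂y = 2 - 4*y
  integrand = ∂Q/∂x - ∂P/∂y = 2*x + 4*y - 2.
Integrating over R: integral_0^1 integral_0^{1-x} (2*x + 4*y - 2) dy dx = 0.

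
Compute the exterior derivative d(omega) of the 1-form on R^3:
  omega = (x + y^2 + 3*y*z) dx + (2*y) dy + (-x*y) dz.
d(omega) = (-2*y - 3*z) dx ∧ dy + (-4*y) dx ∧ dz + (-x) dy ∧ dz

For a 1-form omega = sum_i f_i dx_i, the exterior derivative is
  d(omega) = sum_{i < j} (∂f_j/∂x_i - ∂f_i/∂x_j) dx_i ∧ dx_j.
  coefficient of dx ∧ dy: ∂f_2/∂x - ∂f_1/∂y = ∂(2*y)/∂x - ∂(x + y^2 + 3*y*z)/∂y = -2*y - 3*z
  coefficient of dx ∧ dz: ∂f_3/∂x - ∂f_1/∂z = ∂(-x*y)/∂x - ∂(x + y^2 + 3*y*z)/∂z = -4*y
  coefficient of dy ∧ dz: ∂f_3/∂y - ∂f_2/∂z = ∂(-x*y)/∂y - ∂(2*y)/∂z = -x
Assembling: d(omega) = (-2*y - 3*z) dx ∧ dy + (-4*y) dx ∧ dz + (-x) dy ∧ dz.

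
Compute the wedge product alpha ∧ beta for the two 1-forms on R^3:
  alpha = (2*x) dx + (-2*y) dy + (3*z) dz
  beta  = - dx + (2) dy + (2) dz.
alpha ∧ beta = (4*x - 2*y) dx ∧ dy + (4*x + 3*z) dx ∧ dz + (-4*y - 6*z) dy ∧ dz

Distribute the wedge, using dx_i ∧ dx_j = -dx_j ∧ dx_i and dx_i ∧ dx_i = 0. For each pair (i, j) with i < j, the coefficient of dx_i ∧ dx_j in alpha ∧ beta is (alpha_i * beta_j - alpha_j * beta_i). Collecting: alpha ∧ beta = (4*x - 2*y) dx ∧ dy + (4*x + 3*z) dx ∧ dz + (-4*y - 6*z) dy ∧ dz.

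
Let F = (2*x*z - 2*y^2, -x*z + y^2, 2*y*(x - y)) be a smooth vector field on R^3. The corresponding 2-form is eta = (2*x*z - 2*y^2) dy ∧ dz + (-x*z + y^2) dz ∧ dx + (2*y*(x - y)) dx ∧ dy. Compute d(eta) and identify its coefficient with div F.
d(eta) = (2*y + 2*z) dx ∧ dy ∧ dz; div F = 2*y + 2*z

For a 2-form in R^3 of the form above, applying d gives a 3-form with coefficient ∂P/∂x + ∂Q/∂y + ∂R/∂z:
  ∂P/∂x = 2*z
  ∂Q/∂y = 2*y
  ∂R/∂z = 0
Sum = 2*y + 2*z, which is exactly div F.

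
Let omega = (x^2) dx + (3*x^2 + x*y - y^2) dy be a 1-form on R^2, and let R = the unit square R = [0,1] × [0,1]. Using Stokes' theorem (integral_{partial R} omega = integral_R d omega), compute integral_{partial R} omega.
integral_(partial R) omega = 7/2

Stokes: integral_partial_R omega = integral_R d omega with d omega = (∂Q/∂x - ∂P/∂y) dx ∧ dy.
  ∂Q/∂x = 6*x + y
  ∂P/∂y = 0
  integrand = ∂Q/∂x - ∂P/∂y = 6*x + y.
Integrating over R: integral_0^1 integral_0^1 (6*x + y) dx dy = 7/2.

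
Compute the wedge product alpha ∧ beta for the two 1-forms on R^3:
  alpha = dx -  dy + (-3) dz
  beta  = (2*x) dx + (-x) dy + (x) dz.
alpha ∧ beta = (x) dx ∧ dy + (7*x) dx ∧ dz + (-4*x) dy ∧ dz

Distribute the wedge, using dx_i ∧ dx_j = -dx_j ∧ dx_i and dx_i ∧ dx_i = 0. For each pair (i, j) with i < j, the coefficient of dx_i ∧ dx_j in alpha ∧ beta is (alpha_i * beta_j - alpha_j * beta_i). Collecting: alpha ∧ beta = (x) dx ∧ dy + (7*x) dx ∧ dz + (-4*x) dy ∧ dz.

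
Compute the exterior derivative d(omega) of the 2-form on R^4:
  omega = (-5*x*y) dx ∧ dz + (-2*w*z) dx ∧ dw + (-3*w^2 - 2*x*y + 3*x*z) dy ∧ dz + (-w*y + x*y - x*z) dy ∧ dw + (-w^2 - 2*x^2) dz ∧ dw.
d(omega) = (5*x - 2*y + 3*z) dx ∧ dy ∧ dz + (2*w - 4*x) dx ∧ dz ∧ dw + (-6*w + x) dy ∧ dz ∧ dw + (y - z) dx ∧ dy ∧ dw

For a 2-form omega = sum_{i<j} g_{ij} dx_i ∧ dx_j, the exterior derivative is
  d(omega) = sum_{i<j} d(g_{ij}) ∧ dx_i ∧ dx_j = sum_{i<j, k} (∂g_{ij}/∂x_k) dx_k ∧ dx_i ∧ dx_j.
Expand each term, using dx_k ∧ dx_i ∧ dx_j = sgn(permutation) dx_{(a)} ∧ dx_{(b)} ∧ dx_{(c)} with (a < b < c) sorted:
  d(-5*x*y) includes (∂/∂y)(-5*x*y) dy = (-5*x) dy, which multiplied by dx ∧ dz gives (5*x) dx ∧ dy ∧ dz
  d(-2*w*z) includes (∂/∂z)(-2*w*z) dz = (-2*w) dz, which multiplied by dx ∧ dw gives (2*w) dx ∧ dz ∧ dw
  d(-3*w^2 - 2*x*y + 3*x*z) includes (∂/∂x)(-3*w^2 - 2*x*y + 3*x*z) dx = (-2*y + 3*z) dx, which multiplied by dy ∧ dz gives (-2*y + 3*z) dx ∧ dy ∧ dz
  d(-3*w^2 - 2*x*y + 3*x*z) includes (∂/∂w)(-3*w^2 - 2*x*y + 3*x*z) dw = (-6*w) dw, which multiplied by dy ∧ dz gives (-6*w) dy ∧ dz ∧ dw
  d(-w*y + x*y - x*z) includes (∂/∂x)(-w*y + x*y - x*z) dx = (y - z) dx, which multiplied by dy ∧ dw gives (y - z) dx ∧ dy ∧ dw
  d(-w*y + x*y - x*z) includes (∂/∂z)(-w*y + x*y - x*z) dz = (-x) dz, which multiplied by dy ∧ dw gives (x) dy ∧ dz ∧ dw
  d(-w^2 - 2*x^2) includes (∂/∂x)(-w^2 - 2*x^2) dx = (-4*x) dx, which multiplied by dz ∧ dw gives (-4*x) dx ∧ dz ∧ dw
Collecting like 3-forms: d(omega) = (5*x - 2*y + 3*z) dx ∧ dy ∧ dz + (2*w - 4*x) dx ∧ dz ∧ dw + (-6*w + x) dy ∧ dz ∧ dw + (y - z) dx ∧ dy ∧ dw.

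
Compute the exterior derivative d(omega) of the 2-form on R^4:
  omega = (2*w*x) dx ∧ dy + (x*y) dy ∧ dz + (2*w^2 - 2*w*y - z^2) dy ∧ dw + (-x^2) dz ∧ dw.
d(omega) = (2*x) dx ∧ dy ∧ dw + (y) dx ∧ dy ∧ dz + (2*z) dy ∧ dz ∧ dw + (-2*x) dx ∧ dz ∧ dw

For a 2-form omega = sum_{i<j} g_{ij} dx_i ∧ dx_j, the exterior derivative is
  d(omega) = sum_{i<j} d(g_{ij}) ∧ dx_i ∧ dx_j = sum_{i<j, k} (∂g_{ij}/∂x_k) dx_k ∧ dx_i ∧ dx_j.
Expand each term, using dx_k ∧ dx_i ∧ dx_j = sgn(permutation) dx_{(a)} ∧ dx_{(b)} ∧ dx_{(c)} with (a < b < c) sorted:
  d(2*w*x) includes (∂/∂w)(2*w*x) dw = (2*x) dw, which multiplied by dx ∧ dy gives (2*x) dx ∧ dy ∧ dw
  d(x*y) includes (∂/∂x)(x*y) dx = (y) dx, which multiplied by dy ∧ dz gives (y) dx ∧ dy ∧ dz
  d(2*w^2 - 2*w*y - z^2) includes (∂/∂z)(2*w^2 - 2*w*y - z^2) dz = (-2*z) dz, which multiplied by dy ∧ dw gives (2*z) dy ∧ dz ∧ dw
  d(-x^2) includes (∂/∂x)(-x^2) dx = (-2*x) dx, which multiplied by dz ∧ dw gives (-2*x) dx ∧ dz ∧ dw
Collecting like 3-forms: d(omega) = (2*x) dx ∧ dy ∧ dw + (y) dx ∧ dy ∧ dz + (2*z) dy ∧ dz ∧ dw + (-2*x) dx ∧ dz ∧ dw.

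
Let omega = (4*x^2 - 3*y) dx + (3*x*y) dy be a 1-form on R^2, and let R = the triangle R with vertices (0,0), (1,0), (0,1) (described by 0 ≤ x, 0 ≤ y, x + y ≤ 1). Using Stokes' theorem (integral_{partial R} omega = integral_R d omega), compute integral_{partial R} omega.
integral_(partial R) omega = 2

Stokes: integral_partial_R omega = integral_R d omega with d omega = (∂Q/∂x - ∂P/∂y) dx ∧ dy.
  ∂Q/∂x = 3*y
  ∂P/∂y = -3
  integrand = ∂Q/∂x - ∂P/∂y = 3*y + 3.
Integrating over R: integral_0^1 integral_0^{1-x} (3*y + 3) dy dx = 2.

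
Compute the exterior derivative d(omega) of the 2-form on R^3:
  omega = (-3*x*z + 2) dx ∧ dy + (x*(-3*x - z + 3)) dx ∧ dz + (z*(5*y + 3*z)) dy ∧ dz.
d(omega) = (-3*x) dx ∧ dy ∧ dz

For a 2-form omega = sum_{i<j} g_{ij} dx_i ∧ dx_j, the exterior derivative is
  d(omega) = sum_{i<j} d(g_{ij}) ∧ dx_i ∧ dx_j = sum_{i<j, k} (∂g_{ij}/∂x_k) dx_k ∧ dx_i ∧ dx_j.
Expand each term, using dx_k ∧ dx_i ∧ dx_j = sgn(permutation) dx_{(a)} ∧ dx_{(b)} ∧ dx_{(c)} with (a < b < c) sorted:
  d(-3*x*z + 2) includes (∂/∂z)(-3*x*z + 2) dz = (-3*x) dz, which multiplied by dx ∧ dy gives (-3*x) dx ∧ dy ∧ dz
Collecting like 3-forms: d(omega) = (-3*x) dx ∧ dy ∧ dz.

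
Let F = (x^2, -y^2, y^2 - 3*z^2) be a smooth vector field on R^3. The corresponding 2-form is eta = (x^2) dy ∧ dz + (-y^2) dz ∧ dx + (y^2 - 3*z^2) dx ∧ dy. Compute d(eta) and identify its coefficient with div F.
d(eta) = (2*x - 2*y - 6*z) dx ∧ dy ∧ dz; div F = 2*x - 2*y - 6*z

For a 2-form in R^3 of the form above, applying d gives a 3-form with coefficient ∂P/∂x + ∂Q/∂y + ∂R/∂z:
  ∂P/∂x = 2*x
  ∂Q/∂y = -2*y
  ∂R/∂z = -6*z
Sum = 2*x - 2*y - 6*z, which is exactly div F.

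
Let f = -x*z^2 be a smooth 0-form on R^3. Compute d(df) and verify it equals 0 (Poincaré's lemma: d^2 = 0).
d(df) = 0

Step 1: df = sum_i (∂f/∂x_i) dx_i = (-z^2) dx + (0) dy + (-2*x*z) dz.
Step 2: Apply d again. Using the 1-form formula, the coefficient of dx ∧ dy in d(df) is ∂^2 f/∂x ∂y - ∂^2 f/∂y ∂x = (0) - (0) = 0 (equality of mixed partials for smooth f).
Similarly for dx ∧ dz and dy ∧ dz — all coefficients vanish. So d(df) = 0.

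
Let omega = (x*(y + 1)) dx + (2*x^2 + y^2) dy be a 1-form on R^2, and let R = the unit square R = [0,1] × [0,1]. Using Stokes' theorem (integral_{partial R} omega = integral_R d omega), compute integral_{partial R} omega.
integral_(partial R) omega = 3/2

Stokes: integral_partial_R omega = integral_R d omega with d omega = (∂Q/∂x - ∂P/∂y) dx ∧ dy.
  ∂Q/∂x = 4*x
  ∂P/∂y = x
  integrand = ∂Q/∂x - ∂P/∂y = 3*x.
Integrating over R: integral_0^1 integral_0^1 (3*x) dx dy = 3/2.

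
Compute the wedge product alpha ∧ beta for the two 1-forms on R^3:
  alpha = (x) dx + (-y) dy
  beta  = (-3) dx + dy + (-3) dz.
alpha ∧ beta = (x - 3*y) dx ∧ dy + (-3*x) dx ∧ dz + (3*y) dy ∧ dz

Distribute the wedge, using dx_i ∧ dx_j = -dx_j ∧ dx_i and dx_i ∧ dx_i = 0. For each pair (i, j) with i < j, the coefficient of dx_i ∧ dx_j in alpha ∧ beta is (alpha_i * beta_j - alpha_j * beta_i). Collecting: alpha ∧ beta = (x - 3*y) dx ∧ dy + (-3*x) dx ∧ dz + (3*y) dy ∧ dz.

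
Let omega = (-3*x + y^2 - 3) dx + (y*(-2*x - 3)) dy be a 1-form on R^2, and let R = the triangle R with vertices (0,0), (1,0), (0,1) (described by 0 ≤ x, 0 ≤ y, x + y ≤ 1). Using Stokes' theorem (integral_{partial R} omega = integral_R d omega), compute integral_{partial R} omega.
integral_(partial R) omega = -2/3

Stokes: integral_partial_R omega = integral_R d omega with d omega = (∂Q/∂x - ∂P/∂y) dx ∧ dy.
  ∂Q/∂x = -2*y
  ∂P/∂y = 2*y
  integrand = ∂Q/∂x - ∂P/∂y = -4*y.
Integrating over R: integral_0^1 integral_0^{1-x} (-4*y) dy dx = -2/3.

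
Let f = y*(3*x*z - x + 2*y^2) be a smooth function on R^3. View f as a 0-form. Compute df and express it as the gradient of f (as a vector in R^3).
df = (y*(3*z - 1)) dx + (3*x*z - x + 6*y^2) dy + (3*x*y) dz; grad f = (y*(3*z - 1), 3*x*z - x + 6*y^2, 3*x*y)

For a 0-form f, d f = (∂f/∂x) dx + (∂f/∂y) dy + (∂f/∂z) dz. The components of the vector representation are exactly the entries of grad f in Cartesian coordinates:
  ∂f/∂x = y*(3*z - 1)
  ∂f/∂y = 3*x*z - x + 6*y^2
  ∂f/∂z = 3*x*y.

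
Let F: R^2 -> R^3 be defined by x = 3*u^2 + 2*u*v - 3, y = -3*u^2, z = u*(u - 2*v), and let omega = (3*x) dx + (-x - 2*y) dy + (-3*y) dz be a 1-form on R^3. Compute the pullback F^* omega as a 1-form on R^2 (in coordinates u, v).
F^* omega = (54*u^3 + 48*u^2*v + 12*u*v^2 - 72*u - 18*v) du + (6*u*(2*u*v - 3)) dv

Using F^*(f dg) = (f ∘ F) d(g ∘ F), substitute each coordinate x_i by F_i(u, v) in f_i, and replace dx_i by d F_i = (∂F_i/∂u) du + (∂F_i/∂v) dv.
  For the x component: f_1(F) = 9*u^2 + 6*u*v - 9; d F_1 = (6*u + 2*v) du + (2*u) dv
  For the y component: f_2(F) = 3*u^2 - 2*u*v + 3; d F_2 = (-6*u) du + (0) dv
  For the z component: f_3(F) = 9*u^2; d F_3 = (2*u - 2*v) du + (-2*u) dv
Combining and collecting du, dv coefficients:
  coeff of du: 54*u^3 + 48*u^2*v + 12*u*v^2 - 72*u - 18*v
  coeff of dv: 6*u*(2*u*v - 3)
F^* omega = (54*u^3 + 48*u^2*v + 12*u*v^2 - 72*u - 18*v) du + (6*u*(2*u*v - 3)) dv.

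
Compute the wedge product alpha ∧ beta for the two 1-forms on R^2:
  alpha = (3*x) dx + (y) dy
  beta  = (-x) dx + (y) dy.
alpha ∧ beta = (4*x*y) dx ∧ dy

Distribute the wedge, using dx_i ∧ dx_j = -dx_j ∧ dx_i and dx_i ∧ dx_i = 0. For each pair (i, j) with i < j, the coefficient of dx_i ∧ dx_j in alpha ∧ beta is (alpha_i * beta_j - alpha_j * beta_i). Collecting: alpha ∧ beta = (4*x*y) dx ∧ dy.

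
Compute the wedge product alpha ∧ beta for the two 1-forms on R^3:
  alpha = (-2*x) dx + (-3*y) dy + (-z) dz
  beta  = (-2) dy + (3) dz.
alpha ∧ beta = (4*x) dx ∧ dy + (-6*x) dx ∧ dz + (-9*y - 2*z) dy ∧ dz

Distribute the wedge, using dx_i ∧ dx_j = -dx_j ∧ dx_i and dx_i ∧ dx_i = 0. For each pair (i, j) with i < j, the coefficient of dx_i ∧ dx_j in alpha ∧ beta is (alpha_i * beta_j - alpha_j * beta_i). Collecting: alpha ∧ beta = (4*x) dx ∧ dy + (-6*x) dx ∧ dz + (-9*y - 2*z) dy ∧ dz.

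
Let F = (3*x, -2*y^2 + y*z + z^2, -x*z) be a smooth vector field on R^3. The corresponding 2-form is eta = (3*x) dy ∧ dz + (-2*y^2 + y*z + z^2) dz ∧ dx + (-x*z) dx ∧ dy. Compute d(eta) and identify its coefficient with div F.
d(eta) = (-x - 4*y + z + 3) dx ∧ dy ∧ dz; div F = -x - 4*y + z + 3

For a 2-form in R^3 of the form above, applying d gives a 3-form with coefficient ∂P/∂x + ∂Q/∂y + ∂R/∂z:
  ∂P/∂x = 3
  ∂Q/∂y = -4*y + z
  ∂R/∂z = -x
Sum = -x - 4*y + z + 3, which is exactly div F.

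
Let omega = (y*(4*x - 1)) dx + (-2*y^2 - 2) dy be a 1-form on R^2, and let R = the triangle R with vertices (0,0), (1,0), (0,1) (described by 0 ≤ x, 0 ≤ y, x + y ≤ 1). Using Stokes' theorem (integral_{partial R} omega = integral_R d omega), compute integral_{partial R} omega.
integral_(partial R) omega = -1/6

Stokes: integral_partial_R omega = integral_R d omega with d omega = (∂Q/∂x - ∂P/∂y) dx ∧ dy.
  ∂Q/∂x = 0
  ∂P/∂y = 4*x - 1
  integrand = ∂Q/∂x - ∂P/∂y = 1 - 4*x.
Integrating over R: integral_0^1 integral_0^{1-x} (1 - 4*x) dy dx = -1/6.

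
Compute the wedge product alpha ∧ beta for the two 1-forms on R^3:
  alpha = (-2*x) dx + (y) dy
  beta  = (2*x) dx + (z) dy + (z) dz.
alpha ∧ beta = (-2*x*(y + z)) dx ∧ dy + (-2*x*z) dx ∧ dz + (y*z) dy ∧ dz

Distribute the wedge, using dx_i ∧ dx_j = -dx_j ∧ dx_i and dx_i ∧ dx_i = 0. For each pair (i, j) with i < j, the coefficient of dx_i ∧ dx_j in alpha ∧ beta is (alpha_i * beta_j - alpha_j * beta_i). Collecting: alpha ∧ beta = (-2*x*(y + z)) dx ∧ dy + (-2*x*z) dx ∧ dz + (y*z) dy ∧ dz.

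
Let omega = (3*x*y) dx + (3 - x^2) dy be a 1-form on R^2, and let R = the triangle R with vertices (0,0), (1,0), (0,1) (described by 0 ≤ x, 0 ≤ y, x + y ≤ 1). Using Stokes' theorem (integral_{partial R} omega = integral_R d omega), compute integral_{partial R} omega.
integral_(partial R) omega = -5/6

Stokes: integral_partial_R omega = integral_R d omega with d omega = (∂Q/∂x - ∂P/∂y) dx ∧ dy.
  ∂Q/∂x = -2*x
  ∂P/∂y = 3*x
  integrand = ∂Q/∂x - ∂P/∂y = -5*x.
Integrating over R: integral_0^1 integral_0^{1-x} (-5*x) dy dx = -5/6.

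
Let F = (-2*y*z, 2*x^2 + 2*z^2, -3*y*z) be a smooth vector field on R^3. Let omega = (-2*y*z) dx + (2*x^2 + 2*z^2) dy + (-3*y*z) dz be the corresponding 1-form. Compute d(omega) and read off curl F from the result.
d(omega) = (-7*z) dy ∧ dz + (-2*y) dz ∧ dx + (4*x + 2*z) dx ∧ dy; curl F = (-7*z, -2*y, 4*x + 2*z)

d omega = sum_{i<j} (∂f_j/∂x_i - ∂f_i/∂x_j) dx_i ∧ dx_j. Under the identification (dy ∧ dz, dz ∧ dx, dx ∧ dy) ↔ (e_x, e_y, e_z), the coefficients are exactly the components of curl F. Compute:
  ∂R/∂y - ∂Q/∂z = (-3*z) - (4*z) = -7*z
  ∂P/∂z - ∂R/∂x = (-2*y) - (0) = -2*y
  ∂Q/∂x - ∂P/∂y = (4*x) - (-2*z) = 4*x + 2*z.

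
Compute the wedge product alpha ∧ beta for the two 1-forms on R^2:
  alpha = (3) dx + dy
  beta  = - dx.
alpha ∧ beta = (1) dx ∧ dy

Distribute the wedge, using dx_i ∧ dx_j = -dx_j ∧ dx_i and dx_i ∧ dx_i = 0. For each pair (i, j) with i < j, the coefficient of dx_i ∧ dx_j in alpha ∧ beta is (alpha_i * beta_j - alpha_j * beta_i). Collecting: alpha ∧ beta = (1) dx ∧ dy.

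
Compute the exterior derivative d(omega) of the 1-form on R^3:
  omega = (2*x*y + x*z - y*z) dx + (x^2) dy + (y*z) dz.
d(omega) = (z) dx ∧ dy + (-x + y) dx ∧ dz + (z) dy ∧ dz

For a 1-form omega = sum_i f_i dx_i, the exterior derivative is
  d(omega) = sum_{i < j} (∂f_j/∂x_i - ∂f_i/∂x_j) dx_i ∧ dx_j.
  coefficient of dx ∧ dy: ∂f_2/∂x - ∂f_1/∂y = ∂(x^2)/∂x - ∂(2*x*y + x*z - y*z)/∂y = z
  coefficient of dx ∧ dz: ∂f_3/∂x - ∂f_1/∂z = ∂(y*z)/∂x - ∂(2*x*y + x*z - y*z)/∂z = -x + y
  coefficient of dy ∧ dz: ∂f_3/∂y - ∂f_2/∂z = ∂(y*z)/∂y - ∂(x^2)/∂z = z
Assembling: d(omega) = (z) dx ∧ dy + (-x + y) dx ∧ dz + (z) dy ∧ dz.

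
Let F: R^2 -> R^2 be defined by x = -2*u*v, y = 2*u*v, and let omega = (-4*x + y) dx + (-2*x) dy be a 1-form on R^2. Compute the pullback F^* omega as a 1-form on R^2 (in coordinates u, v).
F^* omega = (-12*u*v^2) du + (-12*u^2*v) dv

Using F^*(f dg) = (f ∘ F) d(g ∘ F), substitute each coordinate x_i by F_i(u, v) in f_i, and replace dx_i by d F_i = (∂F_i/∂u) du + (∂F_i/∂v) dv.
  For the x component: f_1(F) = 10*u*v; d F_1 = (-2*v) du + (-2*u) dv
  For the y component: f_2(F) = 4*u*v; d F_2 = (2*v) du + (2*u) dv
Combining and collecting du, dv coefficients:
  coeff of du: -12*u*v^2
  coeff of dv: -12*u^2*v
F^* omega = (-12*u*v^2) du + (-12*u^2*v) dv.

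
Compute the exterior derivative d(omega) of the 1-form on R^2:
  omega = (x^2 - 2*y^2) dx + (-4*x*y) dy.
d(omega) = 0

For a 1-form omega = sum_i f_i dx_i, the exterior derivative is
  d(omega) = sum_{i < j} (∂f_j/∂x_i - ∂f_i/∂x_j) dx_i ∧ dx_j.

Assembling: d(omega) = 0.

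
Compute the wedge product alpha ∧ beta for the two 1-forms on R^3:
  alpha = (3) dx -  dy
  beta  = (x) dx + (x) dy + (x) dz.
alpha ∧ beta = (4*x) dx ∧ dy + (3*x) dx ∧ dz + (-x) dy ∧ dz

Distribute the wedge, using dx_i ∧ dx_j = -dx_j ∧ dx_i and dx_i ∧ dx_i = 0. For each pair (i, j) with i < j, the coefficient of dx_i ∧ dx_j in alpha ∧ beta is (alpha_i * beta_j - alpha_j * beta_i). Collecting: alpha ∧ beta = (4*x) dx ∧ dy + (3*x) dx ∧ dz + (-x) dy ∧ dz.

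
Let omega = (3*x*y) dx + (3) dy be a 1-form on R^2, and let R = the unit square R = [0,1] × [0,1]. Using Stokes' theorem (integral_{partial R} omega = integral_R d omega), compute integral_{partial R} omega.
integral_(partial R) omega = -3/2

Stokes: integral_partial_R omega = integral_R d omega with d omega = (∂Q/∂x - ∂P/∂y) dx ∧ dy.
  ∂Q/∂x = 0
  ∂P/∂y = 3*x
  integrand = ∂Q/∂x - ∂P/∂y = -3*x.
Integrating over R: integral_0^1 integral_0^1 (-3*x) dx dy = -3/2.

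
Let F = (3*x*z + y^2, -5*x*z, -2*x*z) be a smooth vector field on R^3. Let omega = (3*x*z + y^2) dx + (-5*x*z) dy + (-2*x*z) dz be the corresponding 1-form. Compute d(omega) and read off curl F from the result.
d(omega) = (5*x) dy ∧ dz + (3*x + 2*z) dz ∧ dx + (-2*y - 5*z) dx ∧ dy; curl F = (5*x, 3*x + 2*z, -2*y - 5*z)

d omega = sum_{i<j} (∂f_j/∂x_i - ∂f_i/∂x_j) dx_i ∧ dx_j. Under the identification (dy ∧ dz, dz ∧ dx, dx ∧ dy) ↔ (e_x, e_y, e_z), the coefficients are exactly the components of curl F. Compute:
  ∂R/∂y - ∂Q/∂z = (0) - (-5*x) = 5*x
  ∂P/∂z - ∂R/∂x = (3*x) - (-2*z) = 3*x + 2*z
  ∂Q/∂x - ∂P/∂y = (-5*z) - (2*y) = -2*y - 5*z.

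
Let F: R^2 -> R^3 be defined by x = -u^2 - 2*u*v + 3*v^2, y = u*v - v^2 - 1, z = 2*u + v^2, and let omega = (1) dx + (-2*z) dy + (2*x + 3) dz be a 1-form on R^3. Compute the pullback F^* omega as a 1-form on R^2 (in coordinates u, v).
F^* omega = (-4*u^2 - 12*u*v - 2*u - 2*v^3 + 12*v^2 - 2*v + 6) du + (-4*u^2*v - 4*u^2 - 10*u*v^2 + 8*u*v - 2*u + 16*v^3 + 12*v) dv

Using F^*(f dg) = (f ∘ F) d(g ∘ F), substitute each coordinate x_i by F_i(u, v) in f_i, and replace dx_i by d F_i = (∂F_i/∂u) du + (∂F_i/∂v) dv.
  For the x component: f_1(F) = 1; d F_1 = (-2*u - 2*v) du + (-2*u + 6*v) dv
  For the y component: f_2(F) = -4*u - 2*v^2; d F_2 = (v) du + (u - 2*v) dv
  For the z component: f_3(F) = -2*u^2 - 4*u*v + 6*v^2 + 3; d F_3 = (2) du + (2*v) dv
Combining and collecting du, dv coefficients:
  coeff of du: -4*u^2 - 12*u*v - 2*u - 2*v^3 + 12*v^2 - 2*v + 6
  coeff of dv: -4*u^2*v - 4*u^2 - 10*u*v^2 + 8*u*v - 2*u + 16*v^3 + 12*v
F^* omega = (-4*u^2 - 12*u*v - 2*u - 2*v^3 + 12*v^2 - 2*v + 6) du + (-4*u^2*v - 4*u^2 - 10*u*v^2 + 8*u*v - 2*u + 16*v^3 + 12*v) dv.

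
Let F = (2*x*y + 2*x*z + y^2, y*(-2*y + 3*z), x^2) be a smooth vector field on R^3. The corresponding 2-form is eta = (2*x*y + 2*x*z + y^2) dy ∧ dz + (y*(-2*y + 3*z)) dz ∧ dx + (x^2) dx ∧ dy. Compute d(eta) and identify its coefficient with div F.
d(eta) = (-2*y + 5*z) dx ∧ dy ∧ dz; div F = -2*y + 5*z

For a 2-form in R^3 of the form above, applying d gives a 3-form with coefficient ∂P/∂x + ∂Q/∂y + ∂R/∂z:
  ∂P/∂x = 2*y + 2*z
  ∂Q/∂y = -4*y + 3*z
  ∂R/∂z = 0
Sum = -2*y + 5*z, which is exactly div F.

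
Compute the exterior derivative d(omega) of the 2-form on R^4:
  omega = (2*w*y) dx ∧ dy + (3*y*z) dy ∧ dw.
d(omega) = (2*y) dx ∧ dy ∧ dw + (-3*y) dy ∧ dz ∧ dw

For a 2-form omega = sum_{i<j} g_{ij} dx_i ∧ dx_j, the exterior derivative is
  d(omega) = sum_{i<j} d(g_{ij}) ∧ dx_i ∧ dx_j = sum_{i<j, k} (∂g_{ij}/∂x_k) dx_k ∧ dx_i ∧ dx_j.
Expand each term, using dx_k ∧ dx_i ∧ dx_j = sgn(permutation) dx_{(a)} ∧ dx_{(b)} ∧ dx_{(c)} with (a < b < c) sorted:
  d(2*w*y) includes (∂/∂w)(2*w*y) dw = (2*y) dw, which multiplied by dx ∧ dy gives (2*y) dx ∧ dy ∧ dw
  d(3*y*z) includes (∂/∂z)(3*y*z) dz = (3*y) dz, which multiplied by dy ∧ dw gives (-3*y) dy ∧ dz ∧ dw
Collecting like 3-forms: d(omega) = (2*y) dx ∧ dy ∧ dw + (-3*y) dy ∧ dz ∧ dw.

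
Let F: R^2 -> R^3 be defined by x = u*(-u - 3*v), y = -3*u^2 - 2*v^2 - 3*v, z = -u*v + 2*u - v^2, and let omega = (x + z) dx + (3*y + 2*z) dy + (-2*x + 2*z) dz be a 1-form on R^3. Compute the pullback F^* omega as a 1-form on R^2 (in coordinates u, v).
F^* omega = (56*u^3 + 21*u^2*v - 24*u^2 + 58*u*v^2 + 52*u*v + 8*u + 5*v^3 - 4*v^2) du + (u^3 + 40*u^2*v + 17*u^2 + 5*u*v^2 - 18*u*v - 12*u + 36*v^3 + 60*v^2 + 27*v) dv

Using F^*(f dg) = (f ∘ F) d(g ∘ F), substitute each coordinate x_i by F_i(u, v) in f_i, and replace dx_i by d F_i = (∂F_i/∂u) du + (∂F_i/∂v) dv.
  For the x component: f_1(F) = -u^2 - 4*u*v + 2*u - v^2; d F_1 = (-2*u - 3*v) du + (-3*u) dv
  For the y component: f_2(F) = -9*u^2 - 2*u*v + 4*u - 8*v^2 - 9*v; d F_2 = (-6*u) du + (-4*v - 3) dv
  For the z component: f_3(F) = 2*u^2 + 4*u*v + 4*u - 2*v^2; d F_3 = (2 - v) du + (-u - 2*v) dv
Combining and collecting du, dv coefficients:
  coeff of du: 56*u^3 + 21*u^2*v - 24*u^2 + 58*u*v^2 + 52*u*v + 8*u + 5*v^3 - 4*v^2
  coeff of dv: u^3 + 40*u^2*v + 17*u^2 + 5*u*v^2 - 18*u*v - 12*u + 36*v^3 + 60*v^2 + 27*v
F^* omega = (56*u^3 + 21*u^2*v - 24*u^2 + 58*u*v^2 + 52*u*v + 8*u + 5*v^3 - 4*v^2) du + (u^3 + 40*u^2*v + 17*u^2 + 5*u*v^2 - 18*u*v - 12*u + 36*v^3 + 60*v^2 + 27*v) dv.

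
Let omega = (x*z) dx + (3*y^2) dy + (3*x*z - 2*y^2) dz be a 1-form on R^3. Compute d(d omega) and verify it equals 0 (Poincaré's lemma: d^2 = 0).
d(d omega) = 0

Step 1: d omega = sum_{i<j} (∂f_j/∂x_i - ∂f_i/∂x_j) dx_i ∧ dx_j:
  coeff of dx ∧ dy: 0
  coeff of dx ∧ dz: -x + 3*z
  coeff of dy ∧ dz: -4*y
Step 2: Apply d again to each 2-form coefficient. The only possible 3-form in R^3 is dx ∧ dy ∧ dz, with coefficient
  ∂(coeff of dy∧dz)/∂x - ∂(coeff of dx∧dz)/∂y + ∂(coeff of dx∧dy)/∂z
  = ∂/∂x (-4*y) - ∂/∂y (-x + 3*z) + ∂/∂z (0).
Each of these terms simplifies to sums of mixed partials that cancel in pairs. The result is 0 (by equality of mixed partials for smooth functions — Schwarz / Clairaut).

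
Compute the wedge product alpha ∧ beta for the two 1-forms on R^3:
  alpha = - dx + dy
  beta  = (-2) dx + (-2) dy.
alpha ∧ beta = (4) dx ∧ dy

Distribute the wedge, using dx_i ∧ dx_j = -dx_j ∧ dx_i and dx_i ∧ dx_i = 0. For each pair (i, j) with i < j, the coefficient of dx_i ∧ dx_j in alpha ∧ beta is (alpha_i * beta_j - alpha_j * beta_i). Collecting: alpha ∧ beta = (4) dx ∧ dy.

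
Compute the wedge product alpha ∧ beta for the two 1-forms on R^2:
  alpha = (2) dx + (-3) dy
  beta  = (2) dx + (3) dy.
alpha ∧ beta = (12) dx ∧ dy

Distribute the wedge, using dx_i ∧ dx_j = -dx_j ∧ dx_i and dx_i ∧ dx_i = 0. For each pair (i, j) with i < j, the coefficient of dx_i ∧ dx_j in alpha ∧ beta is (alpha_i * beta_j - alpha_j * beta_i). Collecting: alpha ∧ beta = (12) dx ∧ dy.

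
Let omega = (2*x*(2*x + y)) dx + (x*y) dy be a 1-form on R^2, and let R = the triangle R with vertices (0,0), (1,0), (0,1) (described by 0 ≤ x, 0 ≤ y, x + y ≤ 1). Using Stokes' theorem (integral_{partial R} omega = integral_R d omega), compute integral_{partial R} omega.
integral_(partial R) omega = -1/6

Stokes: integral_partial_R omega = integral_R d omega with d omega = (∂Q/∂x - ∂P/∂y) dx ∧ dy.
  ∂Q/∂x = y
  ∂P/∂y = 2*x
  integrand = ∂Q/∂x - ∂P/∂y = -2*x + y.
Integrating over R: integral_0^1 integral_0^{1-x} (-2*x + y) dy dx = -1/6.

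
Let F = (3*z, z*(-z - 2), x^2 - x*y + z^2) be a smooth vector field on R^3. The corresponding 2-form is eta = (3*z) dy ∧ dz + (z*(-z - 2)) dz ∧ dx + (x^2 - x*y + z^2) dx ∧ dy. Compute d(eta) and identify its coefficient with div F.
d(eta) = (2*z) dx ∧ dy ∧ dz; div F = 2*z

For a 2-form in R^3 of the form above, applying d gives a 3-form with coefficient ∂P/∂x + ∂Q/∂y + ∂R/∂z:
  ∂P/∂x = 0
  ∂Q/∂y = 0
  ∂R/∂z = 2*z
Sum = 2*z, which is exactly div F.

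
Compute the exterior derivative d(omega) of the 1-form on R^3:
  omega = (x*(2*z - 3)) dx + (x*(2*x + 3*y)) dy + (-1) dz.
d(omega) = (4*x + 3*y) dx ∧ dy + (-2*x) dx ∧ dz

For a 1-form omega = sum_i f_i dx_i, the exterior derivative is
  d(omega) = sum_{i < j} (∂f_j/∂x_i - ∂f_i/∂x_j) dx_i ∧ dx_j.
  coefficient of dx ∧ dy: ∂f_2/∂x - ∂f_1/∂y = ∂(x*(2*x + 3*y))/∂x - ∂(x*(2*z - 3))/∂y = 4*x + 3*y
  coefficient of dx ∧ dz: ∂f_3/∂x - ∂f_1/∂z = ∂(-1)/∂x - ∂(x*(2*z - 3))/∂z = -2*x
Assembling: d(omega) = (4*x + 3*y) dx ∧ dy + (-2*x) dx ∧ dz.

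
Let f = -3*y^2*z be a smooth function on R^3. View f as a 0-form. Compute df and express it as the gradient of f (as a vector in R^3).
df = (0) dx + (-6*y*z) dy + (-3*y^2) dz; grad f = (0, -6*y*z, -3*y^2)

For a 0-form f, d f = (∂f/∂x) dx + (∂f/∂y) dy + (∂f/∂z) dz. The components of the vector representation are exactly the entries of grad f in Cartesian coordinates:
  ∂f/∂x = 0
  ∂f/∂y = -6*y*z
  ∂f/∂z = -3*y^2.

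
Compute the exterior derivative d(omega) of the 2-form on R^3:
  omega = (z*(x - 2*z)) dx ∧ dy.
d(omega) = (x - 4*z) dx ∧ dy ∧ dz

For a 2-form omega = sum_{i<j} g_{ij} dx_i ∧ dx_j, the exterior derivative is
  d(omega) = sum_{i<j} d(g_{ij}) ∧ dx_i ∧ dx_j = sum_{i<j, k} (∂g_{ij}/∂x_k) dx_k ∧ dx_i ∧ dx_j.
Expand each term, using dx_k ∧ dx_i ∧ dx_j = sgn(permutation) dx_{(a)} ∧ dx_{(b)} ∧ dx_{(c)} with (a < b < c) sorted:
  d(z*(x - 2*z)) includes (∂/∂z)(z*(x - 2*z)) dz = (x - 4*z) dz, which multiplied by dx ∧ dy gives (x - 4*z) dx ∧ dy ∧ dz
Collecting like 3-forms: d(omega) = (x - 4*z) dx ∧ dy ∧ dz.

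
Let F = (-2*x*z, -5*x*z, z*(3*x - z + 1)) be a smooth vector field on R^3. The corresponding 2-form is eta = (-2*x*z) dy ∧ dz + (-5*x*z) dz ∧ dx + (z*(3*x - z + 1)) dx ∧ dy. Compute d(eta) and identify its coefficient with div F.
d(eta) = (3*x - 4*z + 1) dx ∧ dy ∧ dz; div F = 3*x - 4*z + 1

For a 2-form in R^3 of the form above, applying d gives a 3-form with coefficient ∂P/∂x + ∂Q/∂y + ∂R/∂z:
  ∂P/∂x = -2*z
  ∂Q/∂y = 0
  ∂R/∂z = 3*x - 2*z + 1
Sum = 3*x - 4*z + 1, which is exactly div F.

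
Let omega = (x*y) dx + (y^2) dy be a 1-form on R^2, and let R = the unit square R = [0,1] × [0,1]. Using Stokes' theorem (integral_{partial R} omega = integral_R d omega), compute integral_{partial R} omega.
integral_(partial R) omega = -1/2

Stokes: integral_partial_R omega = integral_R d omega with d omega = (∂Q/∂x - ∂P/∂y) dx ∧ dy.
  ∂Q/∂x = 0
  ∂P/∂y = x
  integrand = ∂Q/∂x - ∂P/∂y = -x.
Integrating over R: integral_0^1 integral_0^1 (-x) dx dy = -1/2.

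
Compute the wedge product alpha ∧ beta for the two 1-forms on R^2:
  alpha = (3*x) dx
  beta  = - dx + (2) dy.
alpha ∧ beta = (6*x) dx ∧ dy

Distribute the wedge, using dx_i ∧ dx_j = -dx_j ∧ dx_i and dx_i ∧ dx_i = 0. For each pair (i, j) with i < j, the coefficient of dx_i ∧ dx_j in alpha ∧ beta is (alpha_i * beta_j - alpha_j * beta_i). Collecting: alpha ∧ beta = (6*x) dx ∧ dy.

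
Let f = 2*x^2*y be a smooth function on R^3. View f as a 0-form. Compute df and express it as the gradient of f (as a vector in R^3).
df = (4*x*y) dx + (2*x^2) dy + (0) dz; grad f = (4*x*y, 2*x^2, 0)

For a 0-form f, d f = (∂f/∂x) dx + (∂f/∂y) dy + (∂f/∂z) dz. The components of the vector representation are exactly the entries of grad f in Cartesian coordinates:
  ∂f/∂x = 4*x*y
  ∂f/∂y = 2*x^2
  ∂f/∂z = 0.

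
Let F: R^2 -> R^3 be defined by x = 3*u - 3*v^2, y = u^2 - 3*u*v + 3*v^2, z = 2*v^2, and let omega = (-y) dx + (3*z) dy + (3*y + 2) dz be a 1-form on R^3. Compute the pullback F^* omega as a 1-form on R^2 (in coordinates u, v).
F^* omega = (-3*u^2 + 12*u*v^2 + 9*u*v - 18*v^3 - 9*v^2) du + (2*v*(9*u^2 - 36*u*v + 45*v^2 + 4)) dv

Using F^*(f dg) = (f ∘ F) d(g ∘ F), substitute each coordinate x_i by F_i(u, v) in f_i, and replace dx_i by d F_i = (∂F_i/∂u) du + (∂F_i/∂v) dv.
  For the x component: f_1(F) = -u^2 + 3*u*v - 3*v^2; d F_1 = (3) du + (-6*v) dv
  For the y component: f_2(F) = 6*v^2; d F_2 = (2*u - 3*v) du + (-3*u + 6*v) dv
  For the z component: f_3(F) = 3*u^2 - 9*u*v + 9*v^2 + 2; d F_3 = (0) du + (4*v) dv
Combining and collecting du, dv coefficients:
  coeff of du: -3*u^2 + 12*u*v^2 + 9*u*v - 18*v^3 - 9*v^2
  coeff of dv: 2*v*(9*u^2 - 36*u*v + 45*v^2 + 4)
F^* omega = (-3*u^2 + 12*u*v^2 + 9*u*v - 18*v^3 - 9*v^2) du + (2*v*(9*u^2 - 36*u*v + 45*v^2 + 4)) dv.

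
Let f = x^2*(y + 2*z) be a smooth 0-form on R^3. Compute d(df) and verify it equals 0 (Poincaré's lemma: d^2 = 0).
d(df) = 0

Step 1: df = sum_i (∂f/∂x_i) dx_i = (2*x*(y + 2*z)) dx + (x^2) dy + (2*x^2) dz.
Step 2: Apply d again. Using the 1-form formula, the coefficient of dx ∧ dy in d(df) is ∂^2 f/∂x ∂y - ∂^2 f/∂y ∂x = (2*x) - (2*x) = 0 (equality of mixed partials for smooth f).
Similarly for dx ∧ dz and dy ∧ dz — all coefficients vanish. So d(df) = 0.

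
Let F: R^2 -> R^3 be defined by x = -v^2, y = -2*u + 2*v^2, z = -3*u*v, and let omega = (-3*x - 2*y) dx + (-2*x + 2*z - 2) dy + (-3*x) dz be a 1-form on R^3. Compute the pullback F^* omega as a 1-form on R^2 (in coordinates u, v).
F^* omega = (12*u*v - 9*v^3 - 4*v^2 + 4) du + (v*(-33*u*v - 8*u + 10*v^2 - 8)) dv

Using F^*(f dg) = (f ∘ F) d(g ∘ F), substitute each coordinate x_i by F_i(u, v) in f_i, and replace dx_i by d F_i = (∂F_i/∂u) du + (∂F_i/∂v) dv.
  For the x component: f_1(F) = 4*u - v^2; d F_1 = (0) du + (-2*v) dv
  For the y component: f_2(F) = -6*u*v + 2*v^2 - 2; d F_2 = (-2) du + (4*v) dv
  For the z component: f_3(F) = 3*v^2; d F_3 = (-3*v) du + (-3*u) dv
Combining and collecting du, dv coefficients:
  coeff of du: 12*u*v - 9*v^3 - 4*v^2 + 4
  coeff of dv: v*(-33*u*v - 8*u + 10*v^2 - 8)
F^* omega = (12*u*v - 9*v^3 - 4*v^2 + 4) du + (v*(-33*u*v - 8*u + 10*v^2 - 8)) dv.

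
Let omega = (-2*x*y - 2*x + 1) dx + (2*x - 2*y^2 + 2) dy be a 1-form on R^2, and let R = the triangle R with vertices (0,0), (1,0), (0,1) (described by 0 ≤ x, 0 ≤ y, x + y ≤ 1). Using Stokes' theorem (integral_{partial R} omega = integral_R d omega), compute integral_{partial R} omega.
integral_(partial R) omega = 4/3

Stokes: integral_partial_R omega = integral_R d omega with d omega = (∂Q/∂x - ∂P/∂y) dx ∧ dy.
  ∂Q/∂x = 2
  ∂P/∂y = -2*x
  integrand = ∂Q/∂x - ∂P/∂y = 2*x + 2.
Integrating over R: integral_0^1 integral_0^{1-x} (2*x + 2) dy dx = 4/3.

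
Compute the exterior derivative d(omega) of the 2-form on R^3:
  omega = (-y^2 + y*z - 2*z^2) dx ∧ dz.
d(omega) = (2*y - z) dx ∧ dy ∧ dz

For a 2-form omega = sum_{i<j} g_{ij} dx_i ∧ dx_j, the exterior derivative is
  d(omega) = sum_{i<j} d(g_{ij}) ∧ dx_i ∧ dx_j = sum_{i<j, k} (∂g_{ij}/∂x_k) dx_k ∧ dx_i ∧ dx_j.
Expand each term, using dx_k ∧ dx_i ∧ dx_j = sgn(permutation) dx_{(a)} ∧ dx_{(b)} ∧ dx_{(c)} with (a < b < c) sorted:
  d(-y^2 + y*z - 2*z^2) includes (∂/∂y)(-y^2 + y*z - 2*z^2) dy = (-2*y + z) dy, which multiplied by dx ∧ dz gives (2*y - z) dx ∧ dy ∧ dz
Collecting like 3-forms: d(omega) = (2*y - z) dx ∧ dy ∧ dz.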